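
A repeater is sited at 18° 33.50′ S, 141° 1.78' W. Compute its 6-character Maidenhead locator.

BH91lk

Shift to the Maidenhead origin (180°W, 90°S): lon 38.9703, lat 71.4417.
Field (20°×10°, letters A–R): lon ⌊38.9703/20⌋ = 1 → B; lat ⌊71.4417/10⌋ = 7 → H.
Square (2°×1°, digits 0–9): lon ⌊18.9703/2⌋ = 9; lat ⌊1.4417/1⌋ = 1.
Subsquare (5′×2.5′, letters a–x): lon ⌊0.9703/0.0833333⌋ = 11 → l; lat ⌊0.4417/0.0416667⌋ = 10 → k.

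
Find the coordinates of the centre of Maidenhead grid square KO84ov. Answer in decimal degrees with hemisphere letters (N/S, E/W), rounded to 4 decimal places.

54.8958° N, 37.2083° E

Field K=10, O=14: +10·20° lon, +14·10° lat → SW at lon 20°, lat 50°.
Square 8, 4: +8·2° lon, +4·1° lat → SW at lon 36°, lat 54°.
Subsquare o=14, v=21: +14·0.0833333° lon, +21·0.0416667° lat → SW at lon 37.1667°, lat 54.875°.
Cell spans 0.0833333° lon × 0.0416667° lat. Centre is SW corner plus half of each.
latitude 54.8958° N, longitude 37.2083° E.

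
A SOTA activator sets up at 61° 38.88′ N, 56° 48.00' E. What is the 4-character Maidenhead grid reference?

LP81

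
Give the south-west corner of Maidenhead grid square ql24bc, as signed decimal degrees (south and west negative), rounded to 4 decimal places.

Field Q=16, L=11: +16·20° lon, +11·10° lat → SW at lon 140°, lat 20°.
Square 2, 4: +2·2° lon, +4·1° lat → SW at lon 144°, lat 24°.
Subsquare b=1, c=2: +1·0.0833333° lon, +2·0.0416667° lat → SW at lon 144.083°, lat 24.0833°.
latitude 24.0833, longitude 144.0833.

24.0833, 144.0833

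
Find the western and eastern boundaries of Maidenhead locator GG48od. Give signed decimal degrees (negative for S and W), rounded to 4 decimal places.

-50.8333, -50.7500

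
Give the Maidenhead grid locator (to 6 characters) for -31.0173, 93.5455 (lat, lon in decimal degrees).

NF68sx

Offset from 180°W / 90°S: lon 273.5455°, lat 58.9827°.
Field (20°×10°, letters A–R): lon ⌊273.5455/20⌋ = 13 → N; lat ⌊58.9827/10⌋ = 5 → F.
Square (2°×1°, digits 0–9): lon ⌊13.5455/2⌋ = 6; lat ⌊8.9827/1⌋ = 8.
Subsquare (5′×2.5′, letters a–x): lon ⌊1.5455/0.0833333⌋ = 18 → s; lat ⌊0.9827/0.0416667⌋ = 23 → x.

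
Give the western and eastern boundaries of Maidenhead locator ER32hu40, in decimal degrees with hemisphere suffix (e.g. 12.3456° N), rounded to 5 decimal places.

Field E=4, R=17: +4·20° lon, +17·10° lat → SW at lon -100°, lat 80°.
Square 3, 2: +3·2° lon, +2·1° lat → SW at lon -94°, lat 82°.
Subsquare h=7, u=20: +7·0.0833333° lon, +20·0.0416667° lat → SW at lon -93.4167°, lat 82.8333°.
Extended square 4, 0: +4·0.00833333° lon, +0·0.00416667° lat → SW at lon -93.3833°, lat 82.8333°.
Cell spans 0.00833333° lon × 0.00416667° lat.
west 93.38333° W, east 93.37500° W.

93.38333° W, 93.37500° W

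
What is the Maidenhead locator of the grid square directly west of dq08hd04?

DQ08gd94

Longitude extended square 0; −1 → -1, wraps to 9, carry into subsquare.
Longitude subsquare h = 7; −1 → 6 = g.
The latitude characters are unchanged.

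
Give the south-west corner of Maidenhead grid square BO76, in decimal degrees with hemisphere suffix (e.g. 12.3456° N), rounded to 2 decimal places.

Field B=1, O=14: +1·20° lon, +14·10° lat → SW at lon -160°, lat 50°.
Square 7, 6: +7·2° lon, +6·1° lat → SW at lon -146°, lat 56°.
latitude 56.00° N, longitude 146.00° W.

56.00° N, 146.00° W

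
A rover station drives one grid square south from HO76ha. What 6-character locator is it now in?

HO75hx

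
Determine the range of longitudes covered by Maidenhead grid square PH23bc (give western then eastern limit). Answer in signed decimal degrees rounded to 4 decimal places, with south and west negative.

124.0833, 124.1667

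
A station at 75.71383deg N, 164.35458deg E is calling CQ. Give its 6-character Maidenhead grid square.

RQ25er

Add 180° to longitude and 90° to latitude: 344.3546, 165.7138.
Field: lon ⌊344.3546/20⌋ = 17 → R; lat ⌊165.7138/10⌋ = 16 → Q.
Square: lon ⌊4.3546/2⌋ = 2; lat ⌊5.7138/1⌋ = 5.
Subsquare: lon ⌊0.3546/0.0833333⌋ = 4 → e; lat ⌊0.7138/0.0416667⌋ = 17 → r.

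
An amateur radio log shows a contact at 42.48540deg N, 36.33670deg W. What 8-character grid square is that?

Add 180° to longitude and 90° to latitude: 143.66330, 132.48540.
Field (20°×10°, letters A–R): lon ⌊143.66330/20⌋ = 7 → H; lat ⌊132.48540/10⌋ = 13 → N.
Square (2°×1°, digits 0–9): lon ⌊3.66330/2⌋ = 1; lat ⌊2.48540/1⌋ = 2.
Subsquare (5′×2.5′, letters a–x): lon ⌊1.66330/0.0833333⌋ = 19 → t; lat ⌊0.48540/0.0416667⌋ = 11 → l.
Extended square (30″×15″, digits 0–9): lon ⌊0.07997/0.00833333⌋ = 9; lat ⌊0.02707/0.00416667⌋ = 6.

HN12tl96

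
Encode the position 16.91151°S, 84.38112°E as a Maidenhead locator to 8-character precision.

Add 180° to longitude and 90° to latitude: 264.38112, 73.08849.
Field (20°×10°, letters A–R): lon ⌊264.38112/20⌋ = 13 → N; lat ⌊73.08849/10⌋ = 7 → H.
Square (2°×1°, digits 0–9): lon ⌊4.38112/2⌋ = 2; lat ⌊3.08849/1⌋ = 3.
Subsquare (5′×2.5′, letters a–x): lon ⌊0.38112/0.0833333⌋ = 4 → e; lat ⌊0.08849/0.0416667⌋ = 2 → c.
Extended square (30″×15″, digits 0–9): lon ⌊0.04779/0.00833333⌋ = 5; lat ⌊0.00516/0.00416667⌋ = 1.

NH23ec51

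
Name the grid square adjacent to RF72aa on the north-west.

Longitude subsquare a = 0; −1 → -1, wraps to 23 = x, carry into square.
Longitude square 7; −1 → 6.
Latitude subsquare a = 0; +1 → 1 = b.

RF62xb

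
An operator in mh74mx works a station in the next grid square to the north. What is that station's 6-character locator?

MH75ma

Latitude subsquare x = 23; +1 → 24, wraps to 0 = a, carry into square.
Latitude square 4; +1 → 5.
The longitude characters are unchanged.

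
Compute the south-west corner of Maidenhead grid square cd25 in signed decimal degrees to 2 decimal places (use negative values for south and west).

-55.00, -136.00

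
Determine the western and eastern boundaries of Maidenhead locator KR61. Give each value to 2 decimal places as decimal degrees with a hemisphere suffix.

32.00° E, 34.00° E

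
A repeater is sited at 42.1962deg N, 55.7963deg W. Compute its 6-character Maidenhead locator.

Add 180° to longitude and 90° to latitude: 124.2037, 132.1962.
Field: lon ⌊124.2037/20⌋ = 6 → G; lat ⌊132.1962/10⌋ = 13 → N.
Square: lon ⌊4.2037/2⌋ = 2; lat ⌊2.1962/1⌋ = 2.
Subsquare: lon ⌊0.2037/0.0833333⌋ = 2 → c; lat ⌊0.1962/0.0416667⌋ = 4 → e.

GN22ce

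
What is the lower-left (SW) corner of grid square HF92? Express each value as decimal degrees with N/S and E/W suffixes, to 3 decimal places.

38.000° S, 22.000° W

Field H=7, F=5: +7·20° lon, +5·10° lat → SW at lon -40°, lat -40°.
Square 9, 2: +9·2° lon, +2·1° lat → SW at lon -22°, lat -38°.
latitude 38.000° S, longitude 22.000° W.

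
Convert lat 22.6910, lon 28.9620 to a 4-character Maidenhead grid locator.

KL42

Add 180° to longitude and 90° to latitude: 208.96, 112.69.
Field: 208.96/20 → 10 → K, 112.69/10 → 11 → L; chars KL.
Square: 8.96/2 → 4, 2.69/1 → 2; chars 42.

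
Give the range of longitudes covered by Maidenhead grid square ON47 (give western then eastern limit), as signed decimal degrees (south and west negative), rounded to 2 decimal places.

108.00, 110.00

Field O=14, N=13: +14·20° lon, +13·10° lat → SW at lon 100°, lat 40°.
Square 4, 7: +4·2° lon, +7·1° lat → SW at lon 108°, lat 47°.
Cell spans 2° lon × 1° lat.
west 108.00, east 110.00.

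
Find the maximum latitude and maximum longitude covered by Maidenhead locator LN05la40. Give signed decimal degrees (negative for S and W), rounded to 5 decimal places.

45.00417, 40.95833

Field L=11, N=13: +11·20° lon, +13·10° lat → SW at lon 40°, lat 40°.
Square 0, 5: +0·2° lon, +5·1° lat → SW at lon 40°, lat 45°.
Subsquare l=11, a=0: +11·0.0833333° lon, +0·0.0416667° lat → SW at lon 40.9167°, lat 45°.
Extended square 4, 0: +4·0.00833333° lon, +0·0.00416667° lat → SW at lon 40.95°, lat 45°.
Cell spans 0.00833333° lon × 0.00416667° lat. NE corner is SW corner plus one full cell.
latitude 45.00417, longitude 40.95833.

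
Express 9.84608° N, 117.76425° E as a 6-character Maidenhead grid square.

Offset from 180°W / 90°S: lon 297.7643°, lat 99.8461°.
Field: 297.7643/20 → 14 → O, 99.8461/10 → 9 → J; chars OJ.
Square: 17.7643/2 → 8, 9.8461/1 → 9; chars 89.
Subsquare: 1.7643/0.0833333 → 21 → v, 0.8461/0.0416667 → 20 → u; chars vu.

OJ89vu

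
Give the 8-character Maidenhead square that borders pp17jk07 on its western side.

Longitude extended square 0; −1 → -1, wraps to 9, carry into subsquare.
Longitude subsquare j = 9; −1 → 8 = i.
The latitude characters are unchanged.

PP17ik97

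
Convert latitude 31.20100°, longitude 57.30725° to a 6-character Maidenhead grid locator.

LM81pe

Shift to the Maidenhead origin (180°W, 90°S): lon 237.3073, lat 121.2010.
Field: lon ⌊237.3073/20⌋ = 11 → L; lat ⌊121.2010/10⌋ = 12 → M.
Square: lon ⌊17.3073/2⌋ = 8; lat ⌊1.2010/1⌋ = 1.
Subsquare: lon ⌊1.3073/0.0833333⌋ = 15 → p; lat ⌊0.2010/0.0416667⌋ = 4 → e.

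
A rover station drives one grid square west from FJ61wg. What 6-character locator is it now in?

FJ61vg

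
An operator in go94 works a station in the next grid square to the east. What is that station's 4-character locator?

Longitude square 9; +1 → 10, wraps to 0, carry into field.
Longitude field G = 6; +1 → 7 = H.
The latitude characters are unchanged.

HO04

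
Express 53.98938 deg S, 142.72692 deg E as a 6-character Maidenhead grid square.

QD16ia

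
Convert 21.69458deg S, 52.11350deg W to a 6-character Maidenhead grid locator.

GG38wh

Offset from 180°W / 90°S: lon 127.8865°, lat 68.3054°.
Field: lon ⌊127.8865/20⌋ = 6 → G; lat ⌊68.3054/10⌋ = 6 → G.
Square: lon ⌊7.8865/2⌋ = 3; lat ⌊8.3054/1⌋ = 8.
Subsquare: lon ⌊1.8865/0.0833333⌋ = 22 → w; lat ⌊0.3054/0.0416667⌋ = 7 → h.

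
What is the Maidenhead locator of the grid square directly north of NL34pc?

NL34pd

Latitude subsquare c = 2; +1 → 3 = d.
The longitude characters are unchanged.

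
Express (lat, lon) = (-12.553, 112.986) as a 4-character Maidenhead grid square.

Offset from 180°W / 90°S: lon 292.99°, lat 77.45°.
Field: 292.99/20 → 14 → O, 77.45/10 → 7 → H; chars OH.
Square: 12.99/2 → 6, 7.45/1 → 7; chars 67.

OH67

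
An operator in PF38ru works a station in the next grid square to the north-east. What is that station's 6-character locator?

Longitude subsquare r = 17; +1 → 18 = s.
Latitude subsquare u = 20; +1 → 21 = v.

PF38sv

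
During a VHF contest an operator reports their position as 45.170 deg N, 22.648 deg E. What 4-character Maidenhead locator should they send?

KN15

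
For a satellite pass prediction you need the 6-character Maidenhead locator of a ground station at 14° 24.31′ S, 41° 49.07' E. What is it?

Shift to the Maidenhead origin (180°W, 90°S): lon 221.8178, lat 75.5948.
Field: lon ⌊221.8178/20⌋ = 11 → L; lat ⌊75.5948/10⌋ = 7 → H.
Square: lon ⌊1.8178/2⌋ = 0; lat ⌊5.5948/1⌋ = 5.
Subsquare: lon ⌊1.8178/0.0833333⌋ = 21 → v; lat ⌊0.5948/0.0416667⌋ = 14 → o.

LH05vo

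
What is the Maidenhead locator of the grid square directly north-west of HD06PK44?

HD06pk35

Longitude extended square 4; −1 → 3.
Latitude extended square 4; +1 → 5.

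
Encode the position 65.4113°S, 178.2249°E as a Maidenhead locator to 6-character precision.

Add 180° to longitude and 90° to latitude: 358.2249, 24.5887.
Field (20°×10°, letters A–R): lon ⌊358.2249/20⌋ = 17 → R; lat ⌊24.5887/10⌋ = 2 → C.
Square (2°×1°, digits 0–9): lon ⌊18.2249/2⌋ = 9; lat ⌊4.5887/1⌋ = 4.
Subsquare (5′×2.5′, letters a–x): lon ⌊0.2249/0.0833333⌋ = 2 → c; lat ⌊0.5887/0.0416667⌋ = 14 → o.

RC94co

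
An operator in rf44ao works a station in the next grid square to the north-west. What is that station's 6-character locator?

RF34xp

Longitude subsquare a = 0; −1 → -1, wraps to 23 = x, carry into square.
Longitude square 4; −1 → 3.
Latitude subsquare o = 14; +1 → 15 = p.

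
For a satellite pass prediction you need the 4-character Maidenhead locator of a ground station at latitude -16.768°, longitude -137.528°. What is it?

CH13

Offset from 180°W / 90°S: lon 42.47°, lat 73.23°.
Field: 42.47/20 → 2 → C, 73.23/10 → 7 → H; chars CH.
Square: 2.47/2 → 1, 3.23/1 → 3; chars 13.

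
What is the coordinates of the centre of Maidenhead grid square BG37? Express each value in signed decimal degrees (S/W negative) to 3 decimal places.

Field B=1, G=6: +1·20° lon, +6·10° lat → SW at lon -160°, lat -30°.
Square 3, 7: +3·2° lon, +7·1° lat → SW at lon -154°, lat -23°.
Cell spans 2° lon × 1° lat. Centre is SW corner plus half of each.
latitude -22.500, longitude -153.000.

-22.500, -153.000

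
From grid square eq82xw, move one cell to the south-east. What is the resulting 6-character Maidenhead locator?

EQ92av

Longitude subsquare x = 23; +1 → 24, wraps to 0 = a, carry into square.
Longitude square 8; +1 → 9.
Latitude subsquare w = 22; −1 → 21 = v.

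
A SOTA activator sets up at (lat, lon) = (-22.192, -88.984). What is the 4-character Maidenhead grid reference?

Shift to the Maidenhead origin (180°W, 90°S): lon 91.02, lat 67.81.
Field (20°×10°, letters A–R): lon ⌊91.02/20⌋ = 4 → E; lat ⌊67.81/10⌋ = 6 → G.
Square (2°×1°, digits 0–9): lon ⌊11.02/2⌋ = 5; lat ⌊7.81/1⌋ = 7.

EG57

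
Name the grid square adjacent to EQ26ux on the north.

EQ27ua

Latitude subsquare x = 23; +1 → 24, wraps to 0 = a, carry into square.
Latitude square 6; +1 → 7.
The longitude characters are unchanged.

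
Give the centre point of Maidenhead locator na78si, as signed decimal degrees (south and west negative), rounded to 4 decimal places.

-81.6458, 95.5417

Field N=13, A=0: +13·20° lon, +0·10° lat → SW at lon 80°, lat -90°.
Square 7, 8: +7·2° lon, +8·1° lat → SW at lon 94°, lat -82°.
Subsquare s=18, i=8: +18·0.0833333° lon, +8·0.0416667° lat → SW at lon 95.5°, lat -81.6667°.
Cell spans 0.0833333° lon × 0.0416667° lat. Centre is SW corner plus half of each.
latitude -81.6458, longitude 95.5417.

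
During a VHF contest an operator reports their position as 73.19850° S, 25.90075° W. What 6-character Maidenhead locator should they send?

HB76bt

Shift to the Maidenhead origin (180°W, 90°S): lon 154.0993, lat 16.8015.
Field (20°×10°, letters A–R): 154.0993/20 → 7 → H, 16.8015/10 → 1 → B; chars HB.
Square (2°×1°, digits 0–9): 14.0993/2 → 7, 6.8015/1 → 6; chars 76.
Subsquare (5′×2.5′, letters a–x): 0.0993/0.0833333 → 1 → b, 0.8015/0.0416667 → 19 → t; chars bt.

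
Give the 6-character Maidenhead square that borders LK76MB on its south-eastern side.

LK76na

Longitude subsquare m = 12; +1 → 13 = n.
Latitude subsquare b = 1; −1 → 0 = a.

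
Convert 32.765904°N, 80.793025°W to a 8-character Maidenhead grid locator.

Offset from 180°W / 90°S: lon 99.20697°, lat 122.76590°.
Field: lon ⌊99.20697/20⌋ = 4 → E; lat ⌊122.76590/10⌋ = 12 → M.
Square: lon ⌊19.20697/2⌋ = 9; lat ⌊2.76590/1⌋ = 2.
Subsquare: lon ⌊1.20697/0.0833333⌋ = 14 → o; lat ⌊0.76590/0.0416667⌋ = 18 → s.
Extended square: lon ⌊0.04031/0.00833333⌋ = 4; lat ⌊0.01590/0.00416667⌋ = 3.

EM92os43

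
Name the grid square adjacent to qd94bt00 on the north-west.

QD94at91

Longitude extended square 0; −1 → -1, wraps to 9, carry into subsquare.
Longitude subsquare b = 1; −1 → 0 = a.
Latitude extended square 0; +1 → 1.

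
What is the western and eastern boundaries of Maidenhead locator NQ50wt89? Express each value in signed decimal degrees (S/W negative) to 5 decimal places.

Field N=13, Q=16: +13·20° lon, +16·10° lat → SW at lon 80°, lat 70°.
Square 5, 0: +5·2° lon, +0·1° lat → SW at lon 90°, lat 70°.
Subsquare w=22, t=19: +22·0.0833333° lon, +19·0.0416667° lat → SW at lon 91.8333°, lat 70.7917°.
Extended square 8, 9: +8·0.00833333° lon, +9·0.00416667° lat → SW at lon 91.9°, lat 70.8292°.
Cell spans 0.00833333° lon × 0.00416667° lat.
west 91.90000, east 91.90833.

91.90000, 91.90833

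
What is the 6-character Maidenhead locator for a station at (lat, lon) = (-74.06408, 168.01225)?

Shift to the Maidenhead origin (180°W, 90°S): lon 348.0122, lat 15.9359.
Field: 348.0122/20 → 17 → R, 15.9359/10 → 1 → B; chars RB.
Square: 8.0122/2 → 4, 5.9359/1 → 5; chars 45.
Subsquare: 0.0122/0.0833333 → 0 → a, 0.9359/0.0416667 → 22 → w; chars aw.

RB45aw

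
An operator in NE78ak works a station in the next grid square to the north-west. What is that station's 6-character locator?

NE68xl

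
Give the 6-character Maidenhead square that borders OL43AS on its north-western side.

OL33xt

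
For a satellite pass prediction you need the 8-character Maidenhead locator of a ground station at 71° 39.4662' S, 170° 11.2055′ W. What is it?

Add 180° to longitude and 90° to latitude: 9.81324, 18.34223.
Field: 9.81324/20 → 0 → A, 18.34223/10 → 1 → B; chars AB.
Square: 9.81324/2 → 4, 8.34223/1 → 8; chars 48.
Subsquare: 1.81324/0.0833333 → 21 → v, 0.34223/0.0416667 → 8 → i; chars vi.
Extended square: 0.06324/0.00833333 → 7, 0.00890/0.00416667 → 2; chars 72.

AB48vi72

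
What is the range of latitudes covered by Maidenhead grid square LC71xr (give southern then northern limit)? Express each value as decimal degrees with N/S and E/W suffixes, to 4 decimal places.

68.2917° S, 68.2500° S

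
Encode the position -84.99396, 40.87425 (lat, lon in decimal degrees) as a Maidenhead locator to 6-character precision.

Add 180° to longitude and 90° to latitude: 220.8743, 5.0060.
Field: lon ⌊220.8743/20⌋ = 11 → L; lat ⌊5.0060/10⌋ = 0 → A.
Square: lon ⌊0.8743/2⌋ = 0; lat ⌊5.0060/1⌋ = 5.
Subsquare: lon ⌊0.8743/0.0833333⌋ = 10 → k; lat ⌊0.0060/0.0416667⌋ = 0 → a.

LA05ka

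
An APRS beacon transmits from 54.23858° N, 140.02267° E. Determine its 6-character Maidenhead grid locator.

QO04af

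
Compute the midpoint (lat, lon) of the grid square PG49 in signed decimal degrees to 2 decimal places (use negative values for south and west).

-20.50, 129.00

Field P=15, G=6: +15·20° lon, +6·10° lat → SW at lon 120°, lat -30°.
Square 4, 9: +4·2° lon, +9·1° lat → SW at lon 128°, lat -21°.
Cell spans 2° lon × 1° lat. Centre is SW corner plus half of each.
latitude -20.50, longitude 129.00.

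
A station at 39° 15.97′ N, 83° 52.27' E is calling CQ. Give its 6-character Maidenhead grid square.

Shift to the Maidenhead origin (180°W, 90°S): lon 263.8712, lat 129.2662.
Field: lon ⌊263.8712/20⌋ = 13 → N; lat ⌊129.2662/10⌋ = 12 → M.
Square: lon ⌊3.8712/2⌋ = 1; lat ⌊9.2662/1⌋ = 9.
Subsquare: lon ⌊1.8712/0.0833333⌋ = 22 → w; lat ⌊0.2662/0.0416667⌋ = 6 → g.

NM19wg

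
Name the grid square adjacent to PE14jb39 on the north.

Latitude extended square 9; +1 → 10, wraps to 0, carry into subsquare.
Latitude subsquare b = 1; +1 → 2 = c.
The longitude characters are unchanged.

PE14jc30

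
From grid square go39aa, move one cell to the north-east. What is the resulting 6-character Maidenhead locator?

GO39bb

Longitude subsquare a = 0; +1 → 1 = b.
Latitude subsquare a = 0; +1 → 1 = b.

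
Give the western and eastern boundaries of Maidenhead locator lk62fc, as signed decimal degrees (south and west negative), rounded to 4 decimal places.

52.4167, 52.5000

Field L=11, K=10: +11·20° lon, +10·10° lat → SW at lon 40°, lat 10°.
Square 6, 2: +6·2° lon, +2·1° lat → SW at lon 52°, lat 12°.
Subsquare f=5, c=2: +5·0.0833333° lon, +2·0.0416667° lat → SW at lon 52.4167°, lat 12.0833°.
Cell spans 0.0833333° lon × 0.0416667° lat.
west 52.4167, east 52.5000.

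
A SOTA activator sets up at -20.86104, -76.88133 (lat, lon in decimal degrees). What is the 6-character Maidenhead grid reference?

FG19nd

Add 180° to longitude and 90° to latitude: 103.1187, 69.1390.
Field: 103.1187/20 → 5 → F, 69.1390/10 → 6 → G; chars FG.
Square: 3.1187/2 → 1, 9.1390/1 → 9; chars 19.
Subsquare: 1.1187/0.0833333 → 13 → n, 0.1390/0.0416667 → 3 → d; chars nd.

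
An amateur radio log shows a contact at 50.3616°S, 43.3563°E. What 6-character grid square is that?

Add 180° to longitude and 90° to latitude: 223.3563, 39.6384.
Field: 223.3563/20 → 11 → L, 39.6384/10 → 3 → D; chars LD.
Square: 3.3563/2 → 1, 9.6384/1 → 9; chars 19.
Subsquare: 1.3563/0.0833333 → 16 → q, 0.6384/0.0416667 → 15 → p; chars qp.

LD19qp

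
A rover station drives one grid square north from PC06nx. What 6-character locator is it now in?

PC07na

Latitude subsquare x = 23; +1 → 24, wraps to 0 = a, carry into square.
Latitude square 6; +1 → 7.
The longitude characters are unchanged.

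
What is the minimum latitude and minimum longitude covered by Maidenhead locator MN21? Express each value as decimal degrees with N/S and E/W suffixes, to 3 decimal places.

Field M=12, N=13: +12·20° lon, +13·10° lat → SW at lon 60°, lat 40°.
Square 2, 1: +2·2° lon, +1·1° lat → SW at lon 64°, lat 41°.
latitude 41.000° N, longitude 64.000° E.

41.000° N, 64.000° E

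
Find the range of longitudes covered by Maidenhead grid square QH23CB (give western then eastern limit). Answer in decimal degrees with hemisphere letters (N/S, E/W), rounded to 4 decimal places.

Field Q=16, H=7: +16·20° lon, +7·10° lat → SW at lon 140°, lat -20°.
Square 2, 3: +2·2° lon, +3·1° lat → SW at lon 144°, lat -17°.
Subsquare c=2, b=1: +2·0.0833333° lon, +1·0.0416667° lat → SW at lon 144.167°, lat -16.9583°.
Cell spans 0.0833333° lon × 0.0416667° lat.
west 144.1667° E, east 144.2500° E.

144.1667° E, 144.2500° E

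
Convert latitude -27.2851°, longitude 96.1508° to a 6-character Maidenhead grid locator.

NG82br

Offset from 180°W / 90°S: lon 276.1508°, lat 62.7149°.
Field (20°×10°, letters A–R): lon ⌊276.1508/20⌋ = 13 → N; lat ⌊62.7149/10⌋ = 6 → G.
Square (2°×1°, digits 0–9): lon ⌊16.1508/2⌋ = 8; lat ⌊2.7149/1⌋ = 2.
Subsquare (5′×2.5′, letters a–x): lon ⌊0.1508/0.0833333⌋ = 1 → b; lat ⌊0.7149/0.0416667⌋ = 17 → r.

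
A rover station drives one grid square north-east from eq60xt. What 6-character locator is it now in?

Longitude subsquare x = 23; +1 → 24, wraps to 0 = a, carry into square.
Longitude square 6; +1 → 7.
Latitude subsquare t = 19; +1 → 20 = u.

EQ70au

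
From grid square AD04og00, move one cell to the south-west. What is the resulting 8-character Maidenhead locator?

Longitude extended square 0; −1 → -1, wraps to 9, carry into subsquare.
Longitude subsquare o = 14; −1 → 13 = n.
Latitude extended square 0; −1 → -1, wraps to 9, carry into subsquare.
Latitude subsquare g = 6; −1 → 5 = f.

AD04nf99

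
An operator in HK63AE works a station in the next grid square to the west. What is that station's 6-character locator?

HK53xe

Longitude subsquare a = 0; −1 → -1, wraps to 23 = x, carry into square.
Longitude square 6; −1 → 5.
The latitude characters are unchanged.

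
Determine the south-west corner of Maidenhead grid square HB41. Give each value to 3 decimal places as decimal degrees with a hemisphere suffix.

79.000° S, 32.000° W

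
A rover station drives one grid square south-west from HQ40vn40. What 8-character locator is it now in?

HQ40vm39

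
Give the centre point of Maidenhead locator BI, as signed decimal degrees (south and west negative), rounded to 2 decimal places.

-5.00, -150.00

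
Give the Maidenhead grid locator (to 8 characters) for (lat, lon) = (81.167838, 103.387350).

Offset from 180°W / 90°S: lon 283.38735°, lat 171.16784°.
Field (20°×10°, letters A–R): 283.38735/20 → 14 → O, 171.16784/10 → 17 → R; chars OR.
Square (2°×1°, digits 0–9): 3.38735/2 → 1, 1.16784/1 → 1; chars 11.
Subsquare (5′×2.5′, letters a–x): 1.38735/0.0833333 → 16 → q, 0.16784/0.0416667 → 4 → e; chars qe.
Extended square (30″×15″, digits 0–9): 0.05402/0.00833333 → 6, 0.00117/0.00416667 → 0; chars 60.

OR11qe60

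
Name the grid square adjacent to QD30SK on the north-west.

QD30rl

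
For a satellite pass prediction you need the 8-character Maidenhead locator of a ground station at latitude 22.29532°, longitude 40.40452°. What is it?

LL02eh80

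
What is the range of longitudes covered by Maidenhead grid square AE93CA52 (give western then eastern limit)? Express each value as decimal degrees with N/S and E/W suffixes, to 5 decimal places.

Field A=0, E=4: +0·20° lon, +4·10° lat → SW at lon -180°, lat -50°.
Square 9, 3: +9·2° lon, +3·1° lat → SW at lon -162°, lat -47°.
Subsquare c=2, a=0: +2·0.0833333° lon, +0·0.0416667° lat → SW at lon -161.833°, lat -47°.
Extended square 5, 2: +5·0.00833333° lon, +2·0.00416667° lat → SW at lon -161.792°, lat -46.9917°.
Cell spans 0.00833333° lon × 0.00416667° lat.
west 161.79167° W, east 161.78333° W.

161.79167° W, 161.78333° W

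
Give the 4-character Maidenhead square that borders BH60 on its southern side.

Latitude square 0; −1 → -1, wraps to 9, carry into field.
Latitude field H = 7; −1 → 6 = G.
The longitude characters are unchanged.

BG69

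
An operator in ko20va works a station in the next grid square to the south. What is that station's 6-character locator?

KN29vx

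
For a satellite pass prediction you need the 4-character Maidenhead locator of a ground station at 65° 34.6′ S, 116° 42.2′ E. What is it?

Offset from 180°W / 90°S: lon 296.70°, lat 24.42°.
Field: 296.70/20 → 14 → O, 24.42/10 → 2 → C; chars OC.
Square: 16.70/2 → 8, 4.42/1 → 4; chars 84.

OC84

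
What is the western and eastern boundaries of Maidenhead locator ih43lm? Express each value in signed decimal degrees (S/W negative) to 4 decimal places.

-11.0833, -11.0000

Field I=8, H=7: +8·20° lon, +7·10° lat → SW at lon -20°, lat -20°.
Square 4, 3: +4·2° lon, +3·1° lat → SW at lon -12°, lat -17°.
Subsquare l=11, m=12: +11·0.0833333° lon, +12·0.0416667° lat → SW at lon -11.0833°, lat -16.5°.
Cell spans 0.0833333° lon × 0.0416667° lat.
west -11.0833, east -11.0000.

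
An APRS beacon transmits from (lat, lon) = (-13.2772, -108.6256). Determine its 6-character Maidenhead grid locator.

DH56qr

Offset from 180°W / 90°S: lon 71.3744°, lat 76.7228°.
Field: lon ⌊71.3744/20⌋ = 3 → D; lat ⌊76.7228/10⌋ = 7 → H.
Square: lon ⌊11.3744/2⌋ = 5; lat ⌊6.7228/1⌋ = 6.
Subsquare: lon ⌊1.3744/0.0833333⌋ = 16 → q; lat ⌊0.7228/0.0416667⌋ = 17 → r.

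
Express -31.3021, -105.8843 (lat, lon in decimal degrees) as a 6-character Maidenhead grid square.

DF78bq

Shift to the Maidenhead origin (180°W, 90°S): lon 74.1157, lat 58.6979.
Field: lon ⌊74.1157/20⌋ = 3 → D; lat ⌊58.6979/10⌋ = 5 → F.
Square: lon ⌊14.1157/2⌋ = 7; lat ⌊8.6979/1⌋ = 8.
Subsquare: lon ⌊0.1157/0.0833333⌋ = 1 → b; lat ⌊0.6979/0.0416667⌋ = 16 → q.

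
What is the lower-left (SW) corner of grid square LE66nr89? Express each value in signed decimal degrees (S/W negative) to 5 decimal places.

-43.25417, 53.15000

Field L=11, E=4: +11·20° lon, +4·10° lat → SW at lon 40°, lat -50°.
Square 6, 6: +6·2° lon, +6·1° lat → SW at lon 52°, lat -44°.
Subsquare n=13, r=17: +13·0.0833333° lon, +17·0.0416667° lat → SW at lon 53.0833°, lat -43.2917°.
Extended square 8, 9: +8·0.00833333° lon, +9·0.00416667° lat → SW at lon 53.15°, lat -43.2542°.
latitude -43.25417, longitude 53.15000.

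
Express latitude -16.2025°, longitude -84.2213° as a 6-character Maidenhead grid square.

EH73vt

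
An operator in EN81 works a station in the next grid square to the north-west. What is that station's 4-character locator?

EN72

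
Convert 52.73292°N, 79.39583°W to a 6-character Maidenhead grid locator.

FO02hr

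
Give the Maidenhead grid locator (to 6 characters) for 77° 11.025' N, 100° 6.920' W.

DQ97we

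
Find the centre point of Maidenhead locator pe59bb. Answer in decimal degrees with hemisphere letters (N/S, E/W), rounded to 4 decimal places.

40.9375° S, 130.1250° E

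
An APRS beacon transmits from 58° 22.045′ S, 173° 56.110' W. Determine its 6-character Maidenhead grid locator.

AD31ap

Offset from 180°W / 90°S: lon 6.0648°, lat 31.6326°.
Field (20°×10°, letters A–R): lon ⌊6.0648/20⌋ = 0 → A; lat ⌊31.6326/10⌋ = 3 → D.
Square (2°×1°, digits 0–9): lon ⌊6.0648/2⌋ = 3; lat ⌊1.6326/1⌋ = 1.
Subsquare (5′×2.5′, letters a–x): lon ⌊0.0648/0.0833333⌋ = 0 → a; lat ⌊0.6326/0.0416667⌋ = 15 → p.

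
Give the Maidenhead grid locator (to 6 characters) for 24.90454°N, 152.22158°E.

Offset from 180°W / 90°S: lon 332.2216°, lat 114.9045°.
Field: 332.2216/20 → 16 → Q, 114.9045/10 → 11 → L; chars QL.
Square: 12.2216/2 → 6, 4.9045/1 → 4; chars 64.
Subsquare: 0.2216/0.0833333 → 2 → c, 0.9045/0.0416667 → 21 → v; chars cv.

QL64cv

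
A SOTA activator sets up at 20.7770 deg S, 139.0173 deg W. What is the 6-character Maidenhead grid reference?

Shift to the Maidenhead origin (180°W, 90°S): lon 40.9827, lat 69.2230.
Field (20°×10°, letters A–R): lon ⌊40.9827/20⌋ = 2 → C; lat ⌊69.2230/10⌋ = 6 → G.
Square (2°×1°, digits 0–9): lon ⌊0.9827/2⌋ = 0; lat ⌊9.2230/1⌋ = 9.
Subsquare (5′×2.5′, letters a–x): lon ⌊0.9827/0.0833333⌋ = 11 → l; lat ⌊0.2230/0.0416667⌋ = 5 → f.

CG09lf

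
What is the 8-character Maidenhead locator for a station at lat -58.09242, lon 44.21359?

LD21cv57

Offset from 180°W / 90°S: lon 224.21359°, lat 31.90758°.
Field (20°×10°, letters A–R): 224.21359/20 → 11 → L, 31.90758/10 → 3 → D; chars LD.
Square (2°×1°, digits 0–9): 4.21359/2 → 2, 1.90758/1 → 1; chars 21.
Subsquare (5′×2.5′, letters a–x): 0.21359/0.0833333 → 2 → c, 0.90758/0.0416667 → 21 → v; chars cv.
Extended square (30″×15″, digits 0–9): 0.04692/0.00833333 → 5, 0.03258/0.00416667 → 7; chars 57.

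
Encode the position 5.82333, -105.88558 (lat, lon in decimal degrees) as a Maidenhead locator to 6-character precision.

DJ75bt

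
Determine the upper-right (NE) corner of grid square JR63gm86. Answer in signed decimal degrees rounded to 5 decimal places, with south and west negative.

83.52917, 12.57500

Field J=9, R=17: +9·20° lon, +17·10° lat → SW at lon 0°, lat 80°.
Square 6, 3: +6·2° lon, +3·1° lat → SW at lon 12°, lat 83°.
Subsquare g=6, m=12: +6·0.0833333° lon, +12·0.0416667° lat → SW at lon 12.5°, lat 83.5°.
Extended square 8, 6: +8·0.00833333° lon, +6·0.00416667° lat → SW at lon 12.5667°, lat 83.525°.
Cell spans 0.00833333° lon × 0.00416667° lat. NE corner is SW corner plus one full cell.
latitude 83.52917, longitude 12.57500.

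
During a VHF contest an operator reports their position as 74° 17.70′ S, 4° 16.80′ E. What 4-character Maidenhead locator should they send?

JB25

Shift to the Maidenhead origin (180°W, 90°S): lon 184.28, lat 15.70.
Field: lon ⌊184.28/20⌋ = 9 → J; lat ⌊15.70/10⌋ = 1 → B.
Square: lon ⌊4.28/2⌋ = 2; lat ⌊5.70/1⌋ = 5.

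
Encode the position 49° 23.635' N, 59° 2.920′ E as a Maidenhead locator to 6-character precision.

LN99mj

Shift to the Maidenhead origin (180°W, 90°S): lon 239.0487, lat 139.3939.
Field: 239.0487/20 → 11 → L, 139.3939/10 → 13 → N; chars LN.
Square: 19.0487/2 → 9, 9.3939/1 → 9; chars 99.
Subsquare: 1.0487/0.0833333 → 12 → m, 0.3939/0.0416667 → 9 → j; chars mj.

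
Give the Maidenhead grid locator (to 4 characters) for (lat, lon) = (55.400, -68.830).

Shift to the Maidenhead origin (180°W, 90°S): lon 111.17, lat 145.40.
Field (20°×10°, letters A–R): lon ⌊111.17/20⌋ = 5 → F; lat ⌊145.40/10⌋ = 14 → O.
Square (2°×1°, digits 0–9): lon ⌊11.17/2⌋ = 5; lat ⌊5.40/1⌋ = 5.

FO55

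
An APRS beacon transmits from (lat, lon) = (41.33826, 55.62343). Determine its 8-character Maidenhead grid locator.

LN71ti41

Shift to the Maidenhead origin (180°W, 90°S): lon 235.62343, lat 131.33826.
Field: 235.62343/20 → 11 → L, 131.33826/10 → 13 → N; chars LN.
Square: 15.62343/2 → 7, 1.33826/1 → 1; chars 71.
Subsquare: 1.62343/0.0833333 → 19 → t, 0.33826/0.0416667 → 8 → i; chars ti.
Extended square: 0.04010/0.00833333 → 4, 0.00493/0.00416667 → 1; chars 41.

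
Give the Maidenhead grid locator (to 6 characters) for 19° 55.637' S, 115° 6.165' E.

Add 180° to longitude and 90° to latitude: 295.1028, 70.0727.
Field (20°×10°, letters A–R): 295.1028/20 → 14 → O, 70.0727/10 → 7 → H; chars OH.
Square (2°×1°, digits 0–9): 15.1028/2 → 7, 0.0727/1 → 0; chars 70.
Subsquare (5′×2.5′, letters a–x): 1.1028/0.0833333 → 13 → n, 0.0727/0.0416667 → 1 → b; chars nb.

OH70nb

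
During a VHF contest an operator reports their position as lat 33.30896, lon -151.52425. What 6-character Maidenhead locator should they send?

Add 180° to longitude and 90° to latitude: 28.4758, 123.3090.
Field (20°×10°, letters A–R): lon ⌊28.4758/20⌋ = 1 → B; lat ⌊123.3090/10⌋ = 12 → M.
Square (2°×1°, digits 0–9): lon ⌊8.4758/2⌋ = 4; lat ⌊3.3090/1⌋ = 3.
Subsquare (5′×2.5′, letters a–x): lon ⌊0.4758/0.0833333⌋ = 5 → f; lat ⌊0.3090/0.0416667⌋ = 7 → h.

BM43fh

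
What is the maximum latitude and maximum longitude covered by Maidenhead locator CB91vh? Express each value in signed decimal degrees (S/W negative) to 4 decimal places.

-78.6667, -120.1667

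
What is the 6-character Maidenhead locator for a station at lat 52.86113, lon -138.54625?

CO02ru

Add 180° to longitude and 90° to latitude: 41.4538, 142.8611.
Field: lon ⌊41.4538/20⌋ = 2 → C; lat ⌊142.8611/10⌋ = 14 → O.
Square: lon ⌊1.4538/2⌋ = 0; lat ⌊2.8611/1⌋ = 2.
Subsquare: lon ⌊1.4538/0.0833333⌋ = 17 → r; lat ⌊0.8611/0.0416667⌋ = 20 → u.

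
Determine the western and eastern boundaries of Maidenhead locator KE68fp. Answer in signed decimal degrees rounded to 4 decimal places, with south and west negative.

32.4167, 32.5000

Field K=10, E=4: +10·20° lon, +4·10° lat → SW at lon 20°, lat -50°.
Square 6, 8: +6·2° lon, +8·1° lat → SW at lon 32°, lat -42°.
Subsquare f=5, p=15: +5·0.0833333° lon, +15·0.0416667° lat → SW at lon 32.4167°, lat -41.375°.
Cell spans 0.0833333° lon × 0.0416667° lat.
west 32.4167, east 32.5000.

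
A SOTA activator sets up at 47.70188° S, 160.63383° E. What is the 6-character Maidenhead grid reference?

RE02hh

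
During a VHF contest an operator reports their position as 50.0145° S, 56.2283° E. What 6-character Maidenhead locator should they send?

LD89cx

Shift to the Maidenhead origin (180°W, 90°S): lon 236.2283, lat 39.9855.
Field (20°×10°, letters A–R): lon ⌊236.2283/20⌋ = 11 → L; lat ⌊39.9855/10⌋ = 3 → D.
Square (2°×1°, digits 0–9): lon ⌊16.2283/2⌋ = 8; lat ⌊9.9855/1⌋ = 9.
Subsquare (5′×2.5′, letters a–x): lon ⌊0.2283/0.0833333⌋ = 2 → c; lat ⌊0.9855/0.0416667⌋ = 23 → x.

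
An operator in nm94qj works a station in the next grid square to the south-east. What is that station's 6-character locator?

NM94ri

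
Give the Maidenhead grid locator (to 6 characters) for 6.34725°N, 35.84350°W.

HJ26bi

Shift to the Maidenhead origin (180°W, 90°S): lon 144.1565, lat 96.3473.
Field: 144.1565/20 → 7 → H, 96.3473/10 → 9 → J; chars HJ.
Square: 4.1565/2 → 2, 6.3473/1 → 6; chars 26.
Subsquare: 0.1565/0.0833333 → 1 → b, 0.3473/0.0416667 → 8 → i; chars bi.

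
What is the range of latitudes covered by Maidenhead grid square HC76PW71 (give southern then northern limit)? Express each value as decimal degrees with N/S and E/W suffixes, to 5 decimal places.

63.07917° S, 63.07500° S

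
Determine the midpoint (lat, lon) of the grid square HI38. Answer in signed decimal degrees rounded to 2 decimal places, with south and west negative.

-1.50, -33.00

Field H=7, I=8: +7·20° lon, +8·10° lat → SW at lon -40°, lat -10°.
Square 3, 8: +3·2° lon, +8·1° lat → SW at lon -34°, lat -2°.
Cell spans 2° lon × 1° lat. Centre is SW corner plus half of each.
latitude -1.50, longitude -33.00.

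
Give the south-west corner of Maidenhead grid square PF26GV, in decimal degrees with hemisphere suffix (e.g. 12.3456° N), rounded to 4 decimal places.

33.1250° S, 124.5000° E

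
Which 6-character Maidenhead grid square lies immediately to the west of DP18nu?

DP18mu

Longitude subsquare n = 13; −1 → 12 = m.
The latitude characters are unchanged.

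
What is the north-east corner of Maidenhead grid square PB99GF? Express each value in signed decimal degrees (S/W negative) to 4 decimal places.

-70.7500, 138.5833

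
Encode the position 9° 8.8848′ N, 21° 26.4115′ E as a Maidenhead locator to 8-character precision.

Offset from 180°W / 90°S: lon 201.44019°, lat 99.14808°.
Field (20°×10°, letters A–R): 201.44019/20 → 10 → K, 99.14808/10 → 9 → J; chars KJ.
Square (2°×1°, digits 0–9): 1.44019/2 → 0, 9.14808/1 → 9; chars 09.
Subsquare (5′×2.5′, letters a–x): 1.44019/0.0833333 → 17 → r, 0.14808/0.0416667 → 3 → d; chars rd.
Extended square (30″×15″, digits 0–9): 0.02352/0.00833333 → 2, 0.02308/0.00416667 → 5; chars 25.

KJ09rd25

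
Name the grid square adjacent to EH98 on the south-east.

Longitude square 9; +1 → 10, wraps to 0, carry into field.
Longitude field E = 4; +1 → 5 = F.
Latitude square 8; −1 → 7.

FH07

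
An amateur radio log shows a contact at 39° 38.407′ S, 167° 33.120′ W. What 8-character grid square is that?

AF60fi36

Offset from 180°W / 90°S: lon 12.44800°, lat 50.35988°.
Field: 12.44800/20 → 0 → A, 50.35988/10 → 5 → F; chars AF.
Square: 12.44800/2 → 6, 0.35988/1 → 0; chars 60.
Subsquare: 0.44800/0.0833333 → 5 → f, 0.35988/0.0416667 → 8 → i; chars fi.
Extended square: 0.03133/0.00833333 → 3, 0.02655/0.00416667 → 6; chars 36.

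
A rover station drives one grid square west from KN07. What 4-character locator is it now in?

JN97

Longitude square 0; −1 → -1, wraps to 9, carry into field.
Longitude field K = 10; −1 → 9 = J.
The latitude characters are unchanged.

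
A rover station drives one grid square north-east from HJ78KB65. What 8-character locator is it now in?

HJ78kb76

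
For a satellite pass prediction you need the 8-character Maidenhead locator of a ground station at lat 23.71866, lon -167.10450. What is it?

AL63kr72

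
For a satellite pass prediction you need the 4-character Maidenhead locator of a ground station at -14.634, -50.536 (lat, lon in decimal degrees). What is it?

Offset from 180°W / 90°S: lon 129.46°, lat 75.37°.
Field (20°×10°, letters A–R): 129.46/20 → 6 → G, 75.37/10 → 7 → H; chars GH.
Square (2°×1°, digits 0–9): 9.46/2 → 4, 5.37/1 → 5; chars 45.

GH45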